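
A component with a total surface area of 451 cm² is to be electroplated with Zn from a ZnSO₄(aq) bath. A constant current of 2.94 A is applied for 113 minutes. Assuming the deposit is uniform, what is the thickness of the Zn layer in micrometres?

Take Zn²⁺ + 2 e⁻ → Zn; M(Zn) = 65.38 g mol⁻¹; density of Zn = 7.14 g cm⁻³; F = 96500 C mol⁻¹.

Q = I·t = 2.940 × 6780.0 = 19930 C; n(e⁻) = 0.2066 mol.
n(Zn) = n(e⁻)/2 = 0.1033 mol, so m = 0.1033 × 65.38 = 6.753 g.
Volume = m/ρ = 6.753 / 7.14 = 0.9457 cm³.
Thickness = V/A = 0.9457 / 451 = 0.00210 cm = 21.0 μm.

21.0 μm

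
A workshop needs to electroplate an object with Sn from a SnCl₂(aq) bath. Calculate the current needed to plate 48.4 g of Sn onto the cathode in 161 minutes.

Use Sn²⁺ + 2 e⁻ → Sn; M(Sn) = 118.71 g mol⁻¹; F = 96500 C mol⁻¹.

n(Sn) = 48.4 / 118.71 = 0.4077 mol.
n(e⁻) = 2 × 0.4077 = 0.8154 mol.
Q = n(e⁻)·F = 0.8154 × 96500 = 78690 C.
I = Q/t = 78690 / 9660.0 s = 8.15 A.

8.15 A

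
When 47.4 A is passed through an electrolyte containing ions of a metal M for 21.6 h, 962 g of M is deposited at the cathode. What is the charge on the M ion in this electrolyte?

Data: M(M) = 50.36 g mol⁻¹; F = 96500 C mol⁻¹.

+2

Q = I·t = 47.40 A × 77760 s = 3686000 C, so n(e⁻) = 3686000/96500 = 38.20 mol.
n(M) deposited = 962 / 50.36 = 19.10 mol.
Electrons per atom = n(e⁻)/n(M) = 38.20 / 19.10 = 2.00 ≈ 2, so the ion is M²⁺.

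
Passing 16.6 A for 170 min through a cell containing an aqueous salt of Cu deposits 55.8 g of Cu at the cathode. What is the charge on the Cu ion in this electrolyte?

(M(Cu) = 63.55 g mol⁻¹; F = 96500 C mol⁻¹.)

+2

Q = I·t = 16.60 A × 10200 s = 169300 C, so n(e⁻) = 169300/96500 = 1.755 mol.
n(Cu) deposited = 55.8 / 63.55 = 0.8780 mol.
Electrons per atom = n(e⁻)/n(Cu) = 1.755 / 0.8780 = 2.00 ≈ 2, so the ion is Cu²⁺.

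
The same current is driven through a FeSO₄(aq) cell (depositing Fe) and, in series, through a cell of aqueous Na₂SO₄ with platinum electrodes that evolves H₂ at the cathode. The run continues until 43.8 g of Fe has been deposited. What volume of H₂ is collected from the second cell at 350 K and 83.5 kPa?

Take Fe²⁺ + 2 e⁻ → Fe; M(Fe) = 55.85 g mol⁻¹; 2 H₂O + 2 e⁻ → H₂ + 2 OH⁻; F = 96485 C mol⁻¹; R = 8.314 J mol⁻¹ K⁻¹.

n(Fe) = 43.8 / 55.85 = 0.7842 mol, so n(e⁻) = 2 × 0.7842 = 1.568 mol.
The cells are in series, so the same 1.568 mol of electrons passes through the second cell.
2 H₂O + 2 e⁻ → H₂ + 2 OH⁻ — 2 mol e⁻ per mol H₂, so n(H₂) = 1.568/2 = 0.7842 mol.
V = nRT/P = (0.7842 × 8.314 × 350) / (83.5 × 10³) = 0.0273 m³ = 27.3 L.

27.3 L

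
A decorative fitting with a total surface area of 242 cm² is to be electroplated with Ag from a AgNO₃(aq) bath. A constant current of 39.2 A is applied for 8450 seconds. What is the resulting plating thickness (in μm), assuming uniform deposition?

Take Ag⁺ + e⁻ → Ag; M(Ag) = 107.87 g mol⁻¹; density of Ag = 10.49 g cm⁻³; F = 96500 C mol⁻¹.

1460 μm

Q = I·t = 39.20 × 8450.0 = 331200 C; n(e⁻) = 3.433 mol.
n(Ag) = n(e⁻)/1 = 3.433 mol, so m = 3.433 × 107.87 = 370.3 g.
Volume = m/ρ = 370.3 / 10.49 = 35.30 cm³.
Thickness = V/A = 35.30 / 242 = 0.146 cm = 1460 μm.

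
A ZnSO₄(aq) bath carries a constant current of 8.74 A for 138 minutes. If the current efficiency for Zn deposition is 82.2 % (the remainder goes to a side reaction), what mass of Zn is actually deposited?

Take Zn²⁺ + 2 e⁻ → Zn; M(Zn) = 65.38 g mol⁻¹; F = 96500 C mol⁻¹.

20.2 g

Q = I·t = 8.740 × 8280.0 = 72370 C.
n(e⁻) = 72370/96500 = 0.7499 mol; theoretically n(Zn) = 0.7499/2 = 0.3750 mol, m_theo = 24.51 g.
At 82.2 % efficiency, m_actual = 0.822 × 24.51 = 20.2 g.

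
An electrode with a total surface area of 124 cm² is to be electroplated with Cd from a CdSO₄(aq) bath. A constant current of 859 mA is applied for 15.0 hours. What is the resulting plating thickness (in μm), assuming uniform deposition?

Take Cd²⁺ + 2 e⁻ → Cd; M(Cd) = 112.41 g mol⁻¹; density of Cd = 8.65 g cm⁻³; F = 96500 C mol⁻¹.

252 μm

Q = I·t = 0.8590 × 54000 = 46390 C; n(e⁻) = 0.4807 mol.
n(Cd) = n(e⁻)/2 = 0.2403 mol, so m = 0.2403 × 112.41 = 27.02 g.
Volume = m/ρ = 27.02 / 8.65 = 3.123 cm³.
Thickness = V/A = 3.123 / 124 = 0.0252 cm = 252 μm.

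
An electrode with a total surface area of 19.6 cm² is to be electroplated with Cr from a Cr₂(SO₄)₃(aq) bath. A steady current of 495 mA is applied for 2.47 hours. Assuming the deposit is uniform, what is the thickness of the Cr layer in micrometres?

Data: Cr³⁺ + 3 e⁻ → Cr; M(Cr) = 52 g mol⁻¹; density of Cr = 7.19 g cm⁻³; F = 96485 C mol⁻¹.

56.1 μm

Q = I·t = 0.4950 × 8892.0 = 4402 C; n(e⁻) = 0.04562 mol.
n(Cr) = n(e⁻)/3 = 0.01521 mol, so m = 0.01521 × 52 = 0.7907 g.
Volume = m/ρ = 0.7907 / 7.19 = 0.1100 cm³.
Thickness = V/A = 0.1100 / 19.6 = 0.00561 cm = 56.1 μm.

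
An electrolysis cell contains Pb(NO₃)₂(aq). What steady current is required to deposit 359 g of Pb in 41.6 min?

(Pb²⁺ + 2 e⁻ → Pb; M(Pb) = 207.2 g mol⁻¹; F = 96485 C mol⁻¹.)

134 A

n(Pb) = 359 / 207.2 = 1.733 mol.
n(e⁻) = 2 × 1.733 = 3.465 mol.
Q = n(e⁻)·F = 3.465 × 96485 = 334300 C.
I = Q/t = 334300 / 2496.0 s = 134 A.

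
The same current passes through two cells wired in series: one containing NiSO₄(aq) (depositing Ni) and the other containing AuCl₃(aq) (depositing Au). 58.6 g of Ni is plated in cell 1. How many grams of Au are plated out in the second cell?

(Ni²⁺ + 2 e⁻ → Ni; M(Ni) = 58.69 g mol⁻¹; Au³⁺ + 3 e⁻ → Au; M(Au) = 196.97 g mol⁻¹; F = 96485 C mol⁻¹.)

131 g

n(Ni) = 58.6 / 58.69 = 0.9985 mol.
Since Ni²⁺ + 2 e⁻ → Ni, n(e⁻) passed = 2 × 0.9985 = 1.997 mol.
Cells in series carry the same charge, so the same 1.997 mol of electrons passes through cell 2.
Au³⁺ + 3 e⁻ → Au, so n(Au) = 1.997 / 3 = 0.6656 mol.
m(Au) = 0.6656 × 196.97 = 131 g.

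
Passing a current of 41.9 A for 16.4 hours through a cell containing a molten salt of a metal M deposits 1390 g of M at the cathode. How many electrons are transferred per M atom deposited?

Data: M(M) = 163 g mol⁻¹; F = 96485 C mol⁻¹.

Q = I·t = 41.90 A × 59040 s = 2474000 C, so n(e⁻) = 2474000/96485 = 25.64 mol.
n(M) deposited = 1390 / 163 = 8.528 mol.
Electrons per atom = n(e⁻)/n(M) = 25.64 / 8.528 = 3.01 ≈ 3, so the ion is M³⁺.

3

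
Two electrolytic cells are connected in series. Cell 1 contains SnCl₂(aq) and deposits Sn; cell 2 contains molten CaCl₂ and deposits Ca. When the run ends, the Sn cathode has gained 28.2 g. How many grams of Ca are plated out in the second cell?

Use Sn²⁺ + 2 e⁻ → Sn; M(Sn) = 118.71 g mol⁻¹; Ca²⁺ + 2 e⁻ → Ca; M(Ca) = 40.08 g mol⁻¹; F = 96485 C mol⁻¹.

n(Sn) = 28.2 / 118.71 = 0.2376 mol.
Since Sn²⁺ + 2 e⁻ → Sn, n(e⁻) passed = 2 × 0.2376 = 0.4751 mol.
Cells in series carry the same charge, so the same 0.4751 mol of electrons passes through cell 2.
Ca²⁺ + 2 e⁻ → Ca, so n(Ca) = 0.4751 / 2 = 0.2376 mol.
m(Ca) = 0.2376 × 40.08 = 9.52 g.

9.52 g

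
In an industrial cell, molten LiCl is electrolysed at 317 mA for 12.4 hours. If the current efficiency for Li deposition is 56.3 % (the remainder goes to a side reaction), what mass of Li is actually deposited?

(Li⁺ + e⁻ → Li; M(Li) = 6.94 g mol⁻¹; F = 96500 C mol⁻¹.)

Q = I·t = 0.3170 × 44640 = 14150 C.
n(e⁻) = 14150/96500 = 0.1466 mol; theoretically n(Li) = 0.1466/1 = 0.1466 mol, m_theo = 1.018 g.
At 56.3 % efficiency, m_actual = 0.563 × 1.018 = 0.573 g.

0.573 g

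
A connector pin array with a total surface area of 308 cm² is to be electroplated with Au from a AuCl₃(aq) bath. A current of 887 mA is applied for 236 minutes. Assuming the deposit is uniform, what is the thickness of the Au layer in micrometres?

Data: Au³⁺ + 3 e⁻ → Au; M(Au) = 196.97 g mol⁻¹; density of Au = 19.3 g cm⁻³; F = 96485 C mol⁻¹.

14.4 μm

Q = I·t = 0.8870 × 14160 = 12560 C; n(e⁻) = 0.1302 mol.
n(Au) = n(e⁻)/3 = 0.04339 mol, so m = 0.04339 × 196.97 = 8.547 g.
Volume = m/ρ = 8.547 / 19.3 = 0.4428 cm³.
Thickness = V/A = 0.4428 / 308 = 0.00144 cm = 14.4 μm.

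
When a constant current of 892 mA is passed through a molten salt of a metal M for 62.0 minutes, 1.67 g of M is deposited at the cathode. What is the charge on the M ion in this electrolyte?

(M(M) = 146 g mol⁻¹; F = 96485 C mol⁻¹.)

Q = I·t = 0.8920 A × 3720.0 s = 3318 C, so n(e⁻) = 3318/96485 = 0.03439 mol.
n(M) deposited = 1.67 / 146 = 0.01144 mol.
Electrons per atom = n(e⁻)/n(M) = 0.03439 / 0.01144 = 3.01 ≈ 3, so the ion is M³⁺.

+3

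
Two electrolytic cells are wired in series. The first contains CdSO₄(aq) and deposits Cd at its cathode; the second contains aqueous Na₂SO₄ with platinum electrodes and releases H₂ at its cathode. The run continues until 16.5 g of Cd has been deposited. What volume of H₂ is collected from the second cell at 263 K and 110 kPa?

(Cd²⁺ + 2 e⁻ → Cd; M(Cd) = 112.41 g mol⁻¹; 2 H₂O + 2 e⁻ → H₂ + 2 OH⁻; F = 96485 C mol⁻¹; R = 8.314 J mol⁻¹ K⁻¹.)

2.92 L

n(Cd) = 16.5 / 112.41 = 0.1468 mol, so n(e⁻) = 2 × 0.1468 = 0.2936 mol.
The cells are in series, so the same 0.2936 mol of electrons passes through the second cell.
2 H₂O + 2 e⁻ → H₂ + 2 OH⁻ — 2 mol e⁻ per mol H₂, so n(H₂) = 0.2936/2 = 0.1468 mol.
V = nRT/P = (0.1468 × 8.314 × 263) / (110 × 10³) = 0.00292 m³ = 2.92 L.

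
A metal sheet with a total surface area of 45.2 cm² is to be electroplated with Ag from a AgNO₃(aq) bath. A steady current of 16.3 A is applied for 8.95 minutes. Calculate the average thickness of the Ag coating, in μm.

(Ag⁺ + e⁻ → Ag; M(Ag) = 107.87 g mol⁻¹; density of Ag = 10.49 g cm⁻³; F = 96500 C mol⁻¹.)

206 μm

Q = I·t = 16.30 × 537.00 = 8753 C; n(e⁻) = 0.09071 mol.
n(Ag) = n(e⁻)/1 = 0.09071 mol, so m = 0.09071 × 107.87 = 9.784 g.
Volume = m/ρ = 9.784 / 10.49 = 0.9327 cm³.
Thickness = V/A = 0.9327 / 45.2 = 0.0206 cm = 206 μm.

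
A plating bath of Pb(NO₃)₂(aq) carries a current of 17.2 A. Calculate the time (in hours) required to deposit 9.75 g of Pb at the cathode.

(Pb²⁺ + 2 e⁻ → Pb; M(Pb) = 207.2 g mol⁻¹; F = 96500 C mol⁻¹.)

n(Pb) = m/M = 9.75 / 207.2 = 0.04706 mol.
Each Pb atom requires 2 electrons, so n(e⁻) = 2 × 0.04706 = 0.09411 mol.
Q = n(e⁻)·F = 0.09411 × 96500 = 9082 C.
t = Q/I = 9082 / 17.20 A = 528.0 s = 0.147 h.

0.147 h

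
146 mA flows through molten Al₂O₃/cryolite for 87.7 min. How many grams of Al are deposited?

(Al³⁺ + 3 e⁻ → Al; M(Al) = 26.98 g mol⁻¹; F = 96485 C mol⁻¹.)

Q = I·t = 0.1460 A × 5262.0 s = 768.3 C.
n(e⁻) = Q/F = 768.3 / 96485 = 0.007962 mol.
Al³⁺ + 3 e⁻ → Al, so n(Al) = n(e⁻)/3 = 0.002654 mol.
m = n·M = 0.002654 × 26.98 = 0.0716 g.

0.0716 g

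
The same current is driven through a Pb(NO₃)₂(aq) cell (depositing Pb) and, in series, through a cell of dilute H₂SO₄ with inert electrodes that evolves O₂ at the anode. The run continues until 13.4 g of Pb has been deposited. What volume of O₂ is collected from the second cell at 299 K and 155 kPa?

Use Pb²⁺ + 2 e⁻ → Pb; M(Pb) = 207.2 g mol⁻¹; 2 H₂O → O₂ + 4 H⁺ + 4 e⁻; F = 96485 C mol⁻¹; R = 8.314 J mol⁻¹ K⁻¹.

n(Pb) = 13.4 / 207.2 = 0.06467 mol, so n(e⁻) = 2 × 0.06467 = 0.1293 mol.
The cells are in series, so the same 0.1293 mol of electrons passes through the second cell.
2 H₂O → O₂ + 4 H⁺ + 4 e⁻ — 4 mol e⁻ per mol O₂, so n(O₂) = 0.1293/4 = 0.03234 mol.
V = nRT/P = (0.03234 × 8.314 × 299) / (155 × 10³) = 5.19 × 10⁻⁴ m³ = 0.519 L.

0.519 L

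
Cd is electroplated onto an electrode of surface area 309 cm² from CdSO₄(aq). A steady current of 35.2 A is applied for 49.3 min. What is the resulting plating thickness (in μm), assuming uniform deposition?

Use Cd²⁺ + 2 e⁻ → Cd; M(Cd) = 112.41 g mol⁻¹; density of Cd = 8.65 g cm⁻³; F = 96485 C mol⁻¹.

227 μm

Q = I·t = 35.20 × 2958.0 = 104100 C; n(e⁻) = 1.079 mol.
n(Cd) = n(e⁻)/2 = 0.5396 mol, so m = 0.5396 × 112.41 = 60.65 g.
Volume = m/ρ = 60.65 / 8.65 = 7.012 cm³.
Thickness = V/A = 7.012 / 309 = 0.0227 cm = 227 μm.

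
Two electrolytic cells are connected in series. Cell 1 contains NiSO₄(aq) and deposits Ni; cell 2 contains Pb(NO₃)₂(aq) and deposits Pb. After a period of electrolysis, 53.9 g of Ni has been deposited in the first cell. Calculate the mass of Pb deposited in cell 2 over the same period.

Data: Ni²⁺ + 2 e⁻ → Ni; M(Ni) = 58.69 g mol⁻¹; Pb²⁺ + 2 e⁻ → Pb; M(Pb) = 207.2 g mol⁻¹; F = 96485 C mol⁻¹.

190 g

n(Ni) = 53.9 / 58.69 = 0.9184 mol.
Since Ni²⁺ + 2 e⁻ → Ni, n(e⁻) passed = 2 × 0.9184 = 1.837 mol.
Cells in series carry the same charge, so the same 1.837 mol of electrons passes through cell 2.
Pb²⁺ + 2 e⁻ → Pb, so n(Pb) = 1.837 / 2 = 0.9184 mol.
m(Pb) = 0.9184 × 207.2 = 190 g.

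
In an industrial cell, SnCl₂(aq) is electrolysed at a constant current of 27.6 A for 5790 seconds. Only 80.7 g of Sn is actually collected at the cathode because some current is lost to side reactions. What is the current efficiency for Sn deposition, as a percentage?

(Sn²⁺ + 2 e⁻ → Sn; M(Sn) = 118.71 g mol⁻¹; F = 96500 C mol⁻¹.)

Q = I·t = 27.60 × 5790.0 = 159800 C; n(e⁻) = 159800/96500 = 1.656 mol.
Theoretical n(Sn) = n(e⁻)/2 = 0.8280 mol, i.e. m_theo = 0.8280 × 118.71 = 98.29 g.
Efficiency = m_actual / m_theo = 80.7 / 98.29 = 82.1 %.

82.1 %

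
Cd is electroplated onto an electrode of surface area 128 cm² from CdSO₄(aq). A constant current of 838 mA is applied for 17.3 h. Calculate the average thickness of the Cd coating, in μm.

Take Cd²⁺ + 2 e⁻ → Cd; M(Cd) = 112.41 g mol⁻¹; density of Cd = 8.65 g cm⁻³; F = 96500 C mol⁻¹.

Q = I·t = 0.8380 × 62280 = 52190 C; n(e⁻) = 0.5408 mol.
n(Cd) = n(e⁻)/2 = 0.2704 mol, so m = 0.2704 × 112.41 = 30.40 g.
Volume = m/ρ = 30.40 / 8.65 = 3.514 cm³.
Thickness = V/A = 3.514 / 128 = 0.0275 cm = 275 μm.

275 μm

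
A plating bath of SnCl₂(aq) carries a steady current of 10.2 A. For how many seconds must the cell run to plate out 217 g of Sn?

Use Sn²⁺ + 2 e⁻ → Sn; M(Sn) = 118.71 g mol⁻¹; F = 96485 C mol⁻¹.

n(Sn) = m/M = 217 / 118.71 = 1.828 mol.
Each Sn atom requires 2 electrons, so n(e⁻) = 2 × 1.828 = 3.656 mol.
Q = n(e⁻)·F = 3.656 × 96485 = 352700 C.
t = Q/I = 352700 / 10.20 A = 34580 s.

34600 s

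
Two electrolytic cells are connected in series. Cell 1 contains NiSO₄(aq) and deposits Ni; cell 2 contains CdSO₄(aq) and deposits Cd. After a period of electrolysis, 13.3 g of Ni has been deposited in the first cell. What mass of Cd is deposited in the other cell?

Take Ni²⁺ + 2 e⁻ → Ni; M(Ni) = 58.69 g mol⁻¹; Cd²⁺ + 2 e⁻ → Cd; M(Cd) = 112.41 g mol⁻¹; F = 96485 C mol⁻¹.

n(Ni) = 13.3 / 58.69 = 0.2266 mol.
Since Ni²⁺ + 2 e⁻ → Ni, n(e⁻) passed = 2 × 0.2266 = 0.4532 mol.
Cells in series carry the same charge, so the same 0.4532 mol of electrons passes through cell 2.
Cd²⁺ + 2 e⁻ → Cd, so n(Cd) = 0.4532 / 2 = 0.2266 mol.
m(Cd) = 0.2266 × 112.41 = 25.5 g.

25.5 g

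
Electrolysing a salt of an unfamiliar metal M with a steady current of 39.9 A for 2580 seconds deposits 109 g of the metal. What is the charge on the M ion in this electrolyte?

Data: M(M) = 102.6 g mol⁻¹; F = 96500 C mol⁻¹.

Q = I·t = 39.90 A × 2580.0 s = 102900 C, so n(e⁻) = 102900/96500 = 1.067 mol.
n(M) deposited = 109 / 102.6 = 1.062 mol.
Electrons per atom = n(e⁻)/n(M) = 1.067 / 1.062 = 1.00 ≈ 1, so the ion is M⁺.

+1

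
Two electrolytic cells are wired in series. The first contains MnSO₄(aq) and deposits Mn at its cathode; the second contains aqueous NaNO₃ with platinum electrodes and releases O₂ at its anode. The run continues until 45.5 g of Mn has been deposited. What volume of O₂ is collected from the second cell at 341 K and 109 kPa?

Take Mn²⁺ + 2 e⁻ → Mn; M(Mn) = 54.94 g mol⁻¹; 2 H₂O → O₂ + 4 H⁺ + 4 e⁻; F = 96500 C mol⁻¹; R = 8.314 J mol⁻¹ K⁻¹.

10.8 L

n(Mn) = 45.5 / 54.94 = 0.8282 mol, so n(e⁻) = 2 × 0.8282 = 1.656 mol.
The cells are in series, so the same 1.656 mol of electrons passes through the second cell.
2 H₂O → O₂ + 4 H⁺ + 4 e⁻ — 4 mol e⁻ per mol O₂, so n(O₂) = 1.656/4 = 0.4141 mol.
V = nRT/P = (0.4141 × 8.314 × 341) / (109 × 10³) = 0.0108 m³ = 10.8 L.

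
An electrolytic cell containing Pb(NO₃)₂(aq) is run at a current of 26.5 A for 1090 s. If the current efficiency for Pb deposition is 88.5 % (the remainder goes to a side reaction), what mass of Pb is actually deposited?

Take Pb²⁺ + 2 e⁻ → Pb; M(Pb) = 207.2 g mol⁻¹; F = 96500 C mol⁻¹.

27.4 g

Q = I·t = 26.50 × 1090.0 = 28880 C.
n(e⁻) = 28880/96500 = 0.2993 mol; theoretically n(Pb) = 0.2993/2 = 0.1497 mol, m_theo = 31.01 g.
At 88.5 % efficiency, m_actual = 0.885 × 31.01 = 27.4 g.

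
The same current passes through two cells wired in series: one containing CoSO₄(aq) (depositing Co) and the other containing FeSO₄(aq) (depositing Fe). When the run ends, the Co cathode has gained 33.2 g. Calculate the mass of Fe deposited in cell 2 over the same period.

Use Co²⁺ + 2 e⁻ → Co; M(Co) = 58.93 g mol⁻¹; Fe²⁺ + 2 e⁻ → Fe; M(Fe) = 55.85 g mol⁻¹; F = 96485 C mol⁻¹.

n(Co) = 33.2 / 58.93 = 0.5634 mol.
Since Co²⁺ + 2 e⁻ → Co, n(e⁻) passed = 2 × 0.5634 = 1.127 mol.
Cells in series carry the same charge, so the same 1.127 mol of electrons passes through cell 2.
Fe²⁺ + 2 e⁻ → Fe, so n(Fe) = 1.127 / 2 = 0.5634 mol.
m(Fe) = 0.5634 × 55.85 = 31.5 g.

31.5 g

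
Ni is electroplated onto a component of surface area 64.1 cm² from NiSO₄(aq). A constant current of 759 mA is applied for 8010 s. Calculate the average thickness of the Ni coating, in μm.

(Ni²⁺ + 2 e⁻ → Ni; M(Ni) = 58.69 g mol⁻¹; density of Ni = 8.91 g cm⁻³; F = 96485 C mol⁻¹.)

32.4 μm

Q = I·t = 0.7590 × 8010.0 = 6080 C; n(e⁻) = 0.06301 mol.
n(Ni) = n(e⁻)/2 = 0.03151 mol, so m = 0.03151 × 58.69 = 1.849 g.
Volume = m/ρ = 1.849 / 8.91 = 0.2075 cm³.
Thickness = V/A = 0.2075 / 64.1 = 0.00324 cm = 32.4 μm.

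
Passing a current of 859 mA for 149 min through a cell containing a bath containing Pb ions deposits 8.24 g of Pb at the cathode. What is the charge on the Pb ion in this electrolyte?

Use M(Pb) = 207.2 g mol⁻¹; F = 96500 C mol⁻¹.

+2

Q = I·t = 0.8590 A × 8940.0 s = 7679 C, so n(e⁻) = 7679/96500 = 0.07958 mol.
n(Pb) deposited = 8.24 / 207.2 = 0.03977 mol.
Electrons per atom = n(e⁻)/n(Pb) = 0.07958 / 0.03977 = 2.00 ≈ 2, so the ion is Pb²⁺.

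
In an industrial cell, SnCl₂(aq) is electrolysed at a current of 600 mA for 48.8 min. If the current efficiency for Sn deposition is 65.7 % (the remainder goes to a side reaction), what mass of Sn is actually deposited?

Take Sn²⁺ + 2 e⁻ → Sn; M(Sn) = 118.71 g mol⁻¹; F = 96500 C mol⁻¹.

0.710 g

Q = I·t = 0.6000 × 2928.0 = 1757 C.
n(e⁻) = 1757/96500 = 0.01821 mol; theoretically n(Sn) = 0.01821/2 = 0.009103 mol, m_theo = 1.081 g.
At 65.7 % efficiency, m_actual = 0.657 × 1.081 = 0.710 g.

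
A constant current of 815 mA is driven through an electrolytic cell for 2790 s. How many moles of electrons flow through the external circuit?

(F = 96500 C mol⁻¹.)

0.0236 mol

Q = I·t = 0.8150 A × 2790.0 s = 2274 C.
n(e⁻) = Q/F = 2274 / 96500 = 0.0236 mol.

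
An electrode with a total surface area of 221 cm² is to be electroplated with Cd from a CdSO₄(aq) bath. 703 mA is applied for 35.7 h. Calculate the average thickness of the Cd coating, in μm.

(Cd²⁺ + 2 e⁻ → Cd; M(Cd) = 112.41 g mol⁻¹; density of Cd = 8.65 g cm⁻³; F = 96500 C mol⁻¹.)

Q = I·t = 0.7030 × 128520 = 90350 C; n(e⁻) = 0.9363 mol.
n(Cd) = n(e⁻)/2 = 0.4681 mol, so m = 0.4681 × 112.41 = 52.62 g.
Volume = m/ρ = 52.62 / 8.65 = 6.084 cm³.
Thickness = V/A = 6.084 / 221 = 0.0275 cm = 275 μm.

275 μm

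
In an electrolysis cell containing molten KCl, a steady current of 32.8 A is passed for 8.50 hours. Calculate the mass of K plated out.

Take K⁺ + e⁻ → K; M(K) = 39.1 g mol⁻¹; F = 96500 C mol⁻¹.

407 g

Q = I·t = 32.80 A × 30600 s = 1004000 C.
n(e⁻) = Q/F = 1004000 / 96500 = 10.40 mol.
K⁺ + e⁻ → K, so n(K) = n(e⁻)/1 = 10.40 mol.
m = n·M = 10.40 × 39.1 = 407 g.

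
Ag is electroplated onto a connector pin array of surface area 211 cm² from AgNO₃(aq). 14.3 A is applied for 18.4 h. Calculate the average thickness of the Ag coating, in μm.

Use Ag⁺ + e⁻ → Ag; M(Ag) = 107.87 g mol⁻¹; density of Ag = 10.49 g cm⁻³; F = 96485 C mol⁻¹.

Q = I·t = 14.30 × 66240 = 947200 C; n(e⁻) = 9.817 mol.
n(Ag) = n(e⁻)/1 = 9.817 mol, so m = 9.817 × 107.87 = 1059 g.
Volume = m/ρ = 1059 / 10.49 = 101.0 cm³.
Thickness = V/A = 101.0 / 211 = 0.478 cm = 4780 μm.

4780 μm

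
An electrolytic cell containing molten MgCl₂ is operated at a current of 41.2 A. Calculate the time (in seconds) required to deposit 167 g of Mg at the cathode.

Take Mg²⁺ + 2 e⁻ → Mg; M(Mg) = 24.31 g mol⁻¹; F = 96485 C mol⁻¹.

32200 s

n(Mg) = m/M = 167 / 24.31 = 6.870 mol.
Each Mg atom requires 2 electrons, so n(e⁻) = 2 × 6.870 = 13.74 mol.
Q = n(e⁻)·F = 13.74 × 96485 = 1326000 C.
t = Q/I = 1326000 / 41.20 A = 32180 s.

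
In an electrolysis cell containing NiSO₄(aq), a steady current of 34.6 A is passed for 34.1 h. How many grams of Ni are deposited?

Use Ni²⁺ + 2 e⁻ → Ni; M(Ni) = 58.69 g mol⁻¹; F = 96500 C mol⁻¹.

Q = I·t = 34.60 A × 122760 s = 4247000 C.
n(e⁻) = Q/F = 4247000 / 96500 = 44.02 mol.
Ni²⁺ + 2 e⁻ → Ni, so n(Ni) = n(e⁻)/2 = 22.01 mol.
m = n·M = 22.01 × 58.69 = 1290 g.

1290 g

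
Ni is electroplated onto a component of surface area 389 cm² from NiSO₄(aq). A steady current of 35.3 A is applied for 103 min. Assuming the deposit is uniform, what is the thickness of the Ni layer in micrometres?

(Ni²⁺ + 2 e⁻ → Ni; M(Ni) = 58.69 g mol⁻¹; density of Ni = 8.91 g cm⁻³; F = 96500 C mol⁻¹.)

191 μm

Q = I·t = 35.30 × 6180.0 = 218200 C; n(e⁻) = 2.261 mol.
n(Ni) = n(e⁻)/2 = 1.130 mol, so m = 1.130 × 58.69 = 66.34 g.
Volume = m/ρ = 66.34 / 8.91 = 7.445 cm³.
Thickness = V/A = 7.445 / 389 = 0.0191 cm = 191 μm.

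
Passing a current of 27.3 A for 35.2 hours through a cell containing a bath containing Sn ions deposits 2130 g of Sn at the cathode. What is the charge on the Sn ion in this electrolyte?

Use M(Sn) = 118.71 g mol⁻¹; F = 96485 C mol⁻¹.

+2

Q = I·t = 27.30 A × 126720 s = 3459000 C, so n(e⁻) = 3459000/96485 = 35.85 mol.
n(Sn) deposited = 2130 / 118.71 = 17.94 mol.
Electrons per atom = n(e⁻)/n(Sn) = 35.85 / 17.94 = 2.00 ≈ 2, so the ion is Sn²⁺.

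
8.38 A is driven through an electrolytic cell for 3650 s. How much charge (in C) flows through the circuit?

30600 C

Q = I·t = 8.380 A × 3650.0 s = 30600 C.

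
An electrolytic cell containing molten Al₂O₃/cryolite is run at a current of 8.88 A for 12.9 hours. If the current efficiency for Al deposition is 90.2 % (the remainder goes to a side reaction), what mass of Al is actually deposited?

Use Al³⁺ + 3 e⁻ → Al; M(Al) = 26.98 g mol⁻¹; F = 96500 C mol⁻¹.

34.7 g

Q = I·t = 8.880 × 46440 = 412400 C.
n(e⁻) = 412400/96500 = 4.273 mol; theoretically n(Al) = 4.273/3 = 1.424 mol, m_theo = 38.43 g.
At 90.2 % efficiency, m_actual = 0.902 × 38.43 = 34.7 g.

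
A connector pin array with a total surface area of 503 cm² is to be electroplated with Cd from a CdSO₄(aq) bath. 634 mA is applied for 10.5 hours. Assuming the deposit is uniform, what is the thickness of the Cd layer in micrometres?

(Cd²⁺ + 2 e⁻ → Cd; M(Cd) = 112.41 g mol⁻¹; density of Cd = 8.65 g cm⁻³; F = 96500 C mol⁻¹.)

Q = I·t = 0.6340 × 37800 = 23970 C; n(e⁻) = 0.2483 mol.
n(Cd) = n(e⁻)/2 = 0.1242 mol, so m = 0.1242 × 112.41 = 13.96 g.
Volume = m/ρ = 13.96 / 8.65 = 1.614 cm³.
Thickness = V/A = 1.614 / 503 = 0.00321 cm = 32.1 μm.

32.1 μm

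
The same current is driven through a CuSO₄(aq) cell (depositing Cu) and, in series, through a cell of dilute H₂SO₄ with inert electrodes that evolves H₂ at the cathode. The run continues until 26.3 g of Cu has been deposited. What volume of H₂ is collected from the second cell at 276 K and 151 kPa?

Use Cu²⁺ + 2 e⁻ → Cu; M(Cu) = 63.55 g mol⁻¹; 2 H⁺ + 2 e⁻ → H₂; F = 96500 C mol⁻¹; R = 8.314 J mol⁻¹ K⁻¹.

n(Cu) = 26.3 / 63.55 = 0.4138 mol, so n(e⁻) = 2 × 0.4138 = 0.8277 mol.
The cells are in series, so the same 0.8277 mol of electrons passes through the second cell.
2 H⁺ + 2 e⁻ → H₂ — 2 mol e⁻ per mol H₂, so n(H₂) = 0.8277/2 = 0.4138 mol.
V = nRT/P = (0.4138 × 8.314 × 276) / (151 × 10³) = 0.00629 m³ = 6.29 L.

6.29 L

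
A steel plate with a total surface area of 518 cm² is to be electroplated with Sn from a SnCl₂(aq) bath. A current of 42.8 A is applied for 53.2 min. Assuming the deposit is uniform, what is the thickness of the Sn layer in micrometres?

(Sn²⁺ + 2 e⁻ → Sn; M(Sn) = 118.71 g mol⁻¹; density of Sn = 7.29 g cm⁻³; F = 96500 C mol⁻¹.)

223 μm

Q = I·t = 42.80 × 3192.0 = 136600 C; n(e⁻) = 1.416 mol.
n(Sn) = n(e⁻)/2 = 0.7079 mol, so m = 0.7079 × 118.71 = 84.03 g.
Volume = m/ρ = 84.03 / 7.29 = 11.53 cm³.
Thickness = V/A = 11.53 / 518 = 0.0223 cm = 223 μm.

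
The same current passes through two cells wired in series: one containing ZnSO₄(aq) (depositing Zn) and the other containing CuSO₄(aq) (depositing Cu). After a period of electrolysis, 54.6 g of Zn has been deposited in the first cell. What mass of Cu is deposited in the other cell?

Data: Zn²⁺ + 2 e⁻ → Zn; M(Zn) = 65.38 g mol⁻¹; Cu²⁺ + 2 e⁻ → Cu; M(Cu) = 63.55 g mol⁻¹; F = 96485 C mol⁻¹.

53.1 g

n(Zn) = 54.6 / 65.38 = 0.8351 mol.
Since Zn²⁺ + 2 e⁻ → Zn, n(e⁻) passed = 2 × 0.8351 = 1.670 mol.
Cells in series carry the same charge, so the same 1.670 mol of electrons passes through cell 2.
Cu²⁺ + 2 e⁻ → Cu, so n(Cu) = 1.670 / 2 = 0.8351 mol.
m(Cu) = 0.8351 × 63.55 = 53.1 g.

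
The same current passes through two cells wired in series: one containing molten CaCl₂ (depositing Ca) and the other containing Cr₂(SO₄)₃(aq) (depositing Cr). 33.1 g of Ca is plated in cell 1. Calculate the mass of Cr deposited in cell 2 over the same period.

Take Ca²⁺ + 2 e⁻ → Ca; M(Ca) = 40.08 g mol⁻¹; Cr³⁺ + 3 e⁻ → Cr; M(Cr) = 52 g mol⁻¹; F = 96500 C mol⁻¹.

n(Ca) = 33.1 / 40.08 = 0.8258 mol.
Since Ca²⁺ + 2 e⁻ → Ca, n(e⁻) passed = 2 × 0.8258 = 1.652 mol.
Cells in series carry the same charge, so the same 1.652 mol of electrons passes through cell 2.
Cr³⁺ + 3 e⁻ → Cr, so n(Cr) = 1.652 / 3 = 0.5506 mol.
m(Cr) = 0.5506 × 52 = 28.6 g.

28.6 g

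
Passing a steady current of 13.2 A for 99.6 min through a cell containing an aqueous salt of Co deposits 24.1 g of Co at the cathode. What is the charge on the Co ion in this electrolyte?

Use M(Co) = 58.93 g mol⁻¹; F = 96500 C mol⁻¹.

+2

Q = I·t = 13.20 A × 5976.0 s = 78880 C, so n(e⁻) = 78880/96500 = 0.8174 mol.
n(Co) deposited = 24.1 / 58.93 = 0.4090 mol.
Electrons per atom = n(e⁻)/n(Co) = 0.8174 / 0.4090 = 2.00 ≈ 2, so the ion is Co²⁺.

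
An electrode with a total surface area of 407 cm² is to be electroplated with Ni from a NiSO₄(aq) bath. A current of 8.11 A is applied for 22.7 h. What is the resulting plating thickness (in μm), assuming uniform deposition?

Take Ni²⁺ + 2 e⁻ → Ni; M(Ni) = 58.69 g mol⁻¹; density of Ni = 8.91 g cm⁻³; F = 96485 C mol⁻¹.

556 μm

Q = I·t = 8.110 × 81720 = 662700 C; n(e⁻) = 6.869 mol.
n(Ni) = n(e⁻)/2 = 3.434 mol, so m = 3.434 × 58.69 = 201.6 g.
Volume = m/ρ = 201.6 / 8.91 = 22.62 cm³.
Thickness = V/A = 22.62 / 407 = 0.0556 cm = 556 μm.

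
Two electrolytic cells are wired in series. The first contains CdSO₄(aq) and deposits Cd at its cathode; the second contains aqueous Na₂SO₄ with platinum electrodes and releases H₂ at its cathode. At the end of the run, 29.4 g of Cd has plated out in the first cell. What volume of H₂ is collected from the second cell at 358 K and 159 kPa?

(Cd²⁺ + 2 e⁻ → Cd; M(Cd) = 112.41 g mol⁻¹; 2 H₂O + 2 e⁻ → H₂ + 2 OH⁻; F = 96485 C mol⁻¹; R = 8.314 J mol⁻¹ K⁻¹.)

4.90 L

n(Cd) = 29.4 / 112.41 = 0.2615 mol, so n(e⁻) = 2 × 0.2615 = 0.5231 mol.
The cells are in series, so the same 0.5231 mol of electrons passes through the second cell.
2 H₂O + 2 e⁻ → H₂ + 2 OH⁻ — 2 mol e⁻ per mol H₂, so n(H₂) = 0.5231/2 = 0.2615 mol.
V = nRT/P = (0.2615 × 8.314 × 358) / (159 × 10³) = 0.00490 m³ = 4.90 L.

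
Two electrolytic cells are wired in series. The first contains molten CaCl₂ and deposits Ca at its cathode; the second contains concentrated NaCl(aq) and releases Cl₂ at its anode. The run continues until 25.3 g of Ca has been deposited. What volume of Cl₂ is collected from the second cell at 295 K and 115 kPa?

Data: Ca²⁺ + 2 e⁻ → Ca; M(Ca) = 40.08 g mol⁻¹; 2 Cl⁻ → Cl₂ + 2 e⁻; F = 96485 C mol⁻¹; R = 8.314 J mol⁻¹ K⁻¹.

13.5 L

n(Ca) = 25.3 / 40.08 = 0.6312 mol, so n(e⁻) = 2 × 0.6312 = 1.262 mol.
The cells are in series, so the same 1.262 mol of electrons passes through the second cell.
2 Cl⁻ → Cl₂ + 2 e⁻ — 2 mol e⁻ per mol Cl₂, so n(Cl₂) = 1.262/2 = 0.6312 mol.
V = nRT/P = (0.6312 × 8.314 × 295) / (115 × 10³) = 0.0135 m³ = 13.5 L.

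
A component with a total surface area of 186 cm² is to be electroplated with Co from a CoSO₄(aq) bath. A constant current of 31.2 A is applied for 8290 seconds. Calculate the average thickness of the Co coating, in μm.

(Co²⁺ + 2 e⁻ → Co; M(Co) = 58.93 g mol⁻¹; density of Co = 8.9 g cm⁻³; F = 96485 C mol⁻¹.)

Q = I·t = 31.20 × 8290.0 = 258600 C; n(e⁻) = 2.681 mol.
n(Co) = n(e⁻)/2 = 1.340 mol, so m = 1.340 × 58.93 = 78.99 g.
Volume = m/ρ = 78.99 / 8.9 = 8.875 cm³.
Thickness = V/A = 8.875 / 186 = 0.0477 cm = 477 μm.

477 μm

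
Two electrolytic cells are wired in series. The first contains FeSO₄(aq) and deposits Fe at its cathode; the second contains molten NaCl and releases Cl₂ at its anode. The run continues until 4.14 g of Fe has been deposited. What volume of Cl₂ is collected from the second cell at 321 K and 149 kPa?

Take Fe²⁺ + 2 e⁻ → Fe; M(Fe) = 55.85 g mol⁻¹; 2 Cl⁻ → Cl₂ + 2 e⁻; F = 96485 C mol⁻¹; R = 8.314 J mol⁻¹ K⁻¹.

1.33 L

n(Fe) = 4.14 / 55.85 = 0.07413 mol, so n(e⁻) = 2 × 0.07413 = 0.1483 mol.
The cells are in series, so the same 0.1483 mol of electrons passes through the second cell.
2 Cl⁻ → Cl₂ + 2 e⁻ — 2 mol e⁻ per mol Cl₂, so n(Cl₂) = 0.1483/2 = 0.07413 mol.
V = nRT/P = (0.07413 × 8.314 × 321) / (149 × 10³) = 0.00133 m³ = 1.33 L.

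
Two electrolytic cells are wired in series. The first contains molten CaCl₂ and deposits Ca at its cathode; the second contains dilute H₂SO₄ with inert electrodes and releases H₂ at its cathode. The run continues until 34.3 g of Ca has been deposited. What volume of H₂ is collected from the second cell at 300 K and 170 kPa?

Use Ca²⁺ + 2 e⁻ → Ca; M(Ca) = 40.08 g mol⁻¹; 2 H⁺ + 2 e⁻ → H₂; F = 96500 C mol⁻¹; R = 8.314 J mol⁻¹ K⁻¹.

n(Ca) = 34.3 / 40.08 = 0.8558 mol, so n(e⁻) = 2 × 0.8558 = 1.712 mol.
The cells are in series, so the same 1.712 mol of electrons passes through the second cell.
2 H⁺ + 2 e⁻ → H₂ — 2 mol e⁻ per mol H₂, so n(H₂) = 1.712/2 = 0.8558 mol.
V = nRT/P = (0.8558 × 8.314 × 300) / (170 × 10³) = 0.0126 m³ = 12.6 L.

12.6 L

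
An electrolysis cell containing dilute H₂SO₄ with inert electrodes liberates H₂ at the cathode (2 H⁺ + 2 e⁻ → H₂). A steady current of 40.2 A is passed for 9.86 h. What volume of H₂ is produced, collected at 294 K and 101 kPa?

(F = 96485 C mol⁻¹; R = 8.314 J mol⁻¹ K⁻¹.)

Q = I·t = 40.20 A × 35496 s = 1427000 C.
n(e⁻) = Q/F = 1427000 / 96485 = 14.79 mol.
2 electrons are transferred per H₂ molecule, so n(H₂) = 14.79 / 2 = 7.395 mol.
V = nRT/P = (7.395 × 8.314 × 294) / (101 × 10³ Pa) = 0.179 m³ = 179 L.

179 L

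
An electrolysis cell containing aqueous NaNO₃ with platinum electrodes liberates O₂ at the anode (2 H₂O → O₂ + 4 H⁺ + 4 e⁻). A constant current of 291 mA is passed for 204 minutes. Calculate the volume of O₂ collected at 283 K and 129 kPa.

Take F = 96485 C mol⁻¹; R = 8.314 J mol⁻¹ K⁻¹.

Q = I·t = 0.2910 A × 12240 s = 3562 C.
n(e⁻) = Q/F = 3562 / 96485 = 0.03692 mol.
4 electrons are transferred per O₂ molecule, so n(O₂) = 0.03692 / 4 = 0.009229 mol.
V = nRT/P = (0.009229 × 8.314 × 283) / (129 × 10³ Pa) = 1.68 × 10⁻⁴ m³ = 0.168 L.

0.168 L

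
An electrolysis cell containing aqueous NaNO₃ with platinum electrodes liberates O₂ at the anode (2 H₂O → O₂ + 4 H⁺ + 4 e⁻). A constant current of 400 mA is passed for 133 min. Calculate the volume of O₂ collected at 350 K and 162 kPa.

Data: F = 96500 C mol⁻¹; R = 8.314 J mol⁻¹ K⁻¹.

0.149 L

Q = I·t = 0.4000 A × 7980.0 s = 3192 C.
n(e⁻) = Q/F = 3192 / 96500 = 0.03308 mol.
4 electrons are transferred per O₂ molecule, so n(O₂) = 0.03308 / 4 = 0.008269 mol.
V = nRT/P = (0.008269 × 8.314 × 350) / (162 × 10³ Pa) = 1.49 × 10⁻⁴ m³ = 0.149 L.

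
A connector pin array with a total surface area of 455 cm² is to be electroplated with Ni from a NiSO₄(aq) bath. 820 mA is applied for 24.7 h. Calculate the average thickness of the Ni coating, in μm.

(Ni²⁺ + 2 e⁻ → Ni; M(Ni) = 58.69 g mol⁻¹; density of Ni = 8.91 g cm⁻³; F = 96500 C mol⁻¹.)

Q = I·t = 0.8200 × 88920 = 72910 C; n(e⁻) = 0.7556 mol.
n(Ni) = n(e⁻)/2 = 0.3778 mol, so m = 0.3778 × 58.69 = 22.17 g.
Volume = m/ρ = 22.17 / 8.91 = 2.489 cm³.
Thickness = V/A = 2.489 / 455 = 0.00547 cm = 54.7 μm.

54.7 μm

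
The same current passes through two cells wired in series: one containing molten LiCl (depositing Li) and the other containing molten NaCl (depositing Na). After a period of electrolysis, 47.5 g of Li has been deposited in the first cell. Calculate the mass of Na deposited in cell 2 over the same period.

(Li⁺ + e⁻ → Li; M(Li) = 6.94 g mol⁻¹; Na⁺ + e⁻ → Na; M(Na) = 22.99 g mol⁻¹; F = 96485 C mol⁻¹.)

n(Li) = 47.5 / 6.94 = 6.844 mol.
Since Li⁺ + e⁻ → Li, n(e⁻) passed = 1 × 6.844 = 6.844 mol.
Cells in series carry the same charge, so the same 6.844 mol of electrons passes through cell 2.
Na⁺ + e⁻ → Na, so n(Na) = 6.844 / 1 = 6.844 mol.
m(Na) = 6.844 × 22.99 = 157 g.

157 g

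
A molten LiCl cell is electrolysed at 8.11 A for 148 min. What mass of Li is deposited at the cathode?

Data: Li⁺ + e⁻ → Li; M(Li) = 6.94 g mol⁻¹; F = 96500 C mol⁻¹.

5.18 g

Q = I·t = 8.110 A × 8880.0 s = 72020 C.
n(e⁻) = Q/F = 72020 / 96500 = 0.7463 mol.
Li⁺ + e⁻ → Li, so n(Li) = n(e⁻)/1 = 0.7463 mol.
m = n·M = 0.7463 × 6.94 = 5.18 g.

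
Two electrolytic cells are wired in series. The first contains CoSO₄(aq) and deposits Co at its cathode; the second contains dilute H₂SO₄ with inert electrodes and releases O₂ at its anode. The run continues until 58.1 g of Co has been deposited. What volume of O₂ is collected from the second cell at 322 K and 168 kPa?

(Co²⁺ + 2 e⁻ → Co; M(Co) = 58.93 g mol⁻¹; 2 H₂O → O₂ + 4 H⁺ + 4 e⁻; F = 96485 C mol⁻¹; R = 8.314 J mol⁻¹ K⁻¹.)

7.86 L

n(Co) = 58.1 / 58.93 = 0.9859 mol, so n(e⁻) = 2 × 0.9859 = 1.972 mol.
The cells are in series, so the same 1.972 mol of electrons passes through the second cell.
2 H₂O → O₂ + 4 H⁺ + 4 e⁻ — 4 mol e⁻ per mol O₂, so n(O₂) = 1.972/4 = 0.4930 mol.
V = nRT/P = (0.4930 × 8.314 × 322) / (168 × 10³) = 0.00786 m³ = 7.86 L.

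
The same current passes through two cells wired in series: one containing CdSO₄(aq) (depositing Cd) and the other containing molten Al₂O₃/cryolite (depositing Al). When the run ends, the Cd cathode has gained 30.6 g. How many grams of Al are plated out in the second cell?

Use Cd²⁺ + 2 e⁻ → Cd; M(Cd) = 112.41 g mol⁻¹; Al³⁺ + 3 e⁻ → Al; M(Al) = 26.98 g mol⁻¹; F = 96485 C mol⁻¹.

4.90 g

n(Cd) = 30.6 / 112.41 = 0.2722 mol.
Since Cd²⁺ + 2 e⁻ → Cd, n(e⁻) passed = 2 × 0.2722 = 0.5444 mol.
Cells in series carry the same charge, so the same 0.5444 mol of electrons passes through cell 2.
Al³⁺ + 3 e⁻ → Al, so n(Al) = 0.5444 / 3 = 0.1815 mol.
m(Al) = 0.1815 × 26.98 = 4.90 g.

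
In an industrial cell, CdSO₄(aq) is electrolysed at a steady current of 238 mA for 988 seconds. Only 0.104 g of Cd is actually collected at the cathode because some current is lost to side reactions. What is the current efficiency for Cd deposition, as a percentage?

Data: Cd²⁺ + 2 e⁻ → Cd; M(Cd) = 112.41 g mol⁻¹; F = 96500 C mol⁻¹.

75.9 %

Q = I·t = 0.2380 × 988.00 = 235.1 C; n(e⁻) = 235.1/96500 = 0.002437 mol.
Theoretical n(Cd) = n(e⁻)/2 = 0.001218 mol, i.e. m_theo = 0.001218 × 112.41 = 0.1370 g.
Efficiency = m_actual / m_theo = 0.104 / 0.1370 = 75.9 %.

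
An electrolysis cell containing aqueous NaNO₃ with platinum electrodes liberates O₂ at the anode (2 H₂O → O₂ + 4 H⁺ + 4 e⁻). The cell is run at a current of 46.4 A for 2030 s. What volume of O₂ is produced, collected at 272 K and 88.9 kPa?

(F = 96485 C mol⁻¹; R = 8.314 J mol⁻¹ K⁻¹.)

Q = I·t = 46.40 A × 2030.0 s = 94190 C.
n(e⁻) = Q/F = 94190 / 96485 = 0.9762 mol.
4 electrons are transferred per O₂ molecule, so n(O₂) = 0.9762 / 4 = 0.2441 mol.
V = nRT/P = (0.2441 × 8.314 × 272) / (88.9 × 10³ Pa) = 0.00621 m³ = 6.21 L.

6.21 L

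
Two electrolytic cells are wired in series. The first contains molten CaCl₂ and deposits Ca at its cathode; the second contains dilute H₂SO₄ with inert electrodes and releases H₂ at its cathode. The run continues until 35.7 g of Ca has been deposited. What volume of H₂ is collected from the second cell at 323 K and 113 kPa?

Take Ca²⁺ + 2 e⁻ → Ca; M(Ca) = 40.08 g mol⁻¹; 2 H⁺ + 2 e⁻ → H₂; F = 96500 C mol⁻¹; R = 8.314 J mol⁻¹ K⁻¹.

21.2 L

n(Ca) = 35.7 / 40.08 = 0.8907 mol, so n(e⁻) = 2 × 0.8907 = 1.781 mol.
The cells are in series, so the same 1.781 mol of electrons passes through the second cell.
2 H⁺ + 2 e⁻ → H₂ — 2 mol e⁻ per mol H₂, so n(H₂) = 1.781/2 = 0.8907 mol.
V = nRT/P = (0.8907 × 8.314 × 323) / (113 × 10³) = 0.0212 m³ = 21.2 L.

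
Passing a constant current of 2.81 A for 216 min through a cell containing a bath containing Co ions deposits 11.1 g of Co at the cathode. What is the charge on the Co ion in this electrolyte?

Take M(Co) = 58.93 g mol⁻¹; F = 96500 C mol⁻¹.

Q = I·t = 2.810 A × 12960 s = 36420 C, so n(e⁻) = 36420/96500 = 0.3774 mol.
n(Co) deposited = 11.1 / 58.93 = 0.1884 mol.
Electrons per atom = n(e⁻)/n(Co) = 0.3774 / 0.1884 = 2.00 ≈ 2, so the ion is Co²⁺.

+2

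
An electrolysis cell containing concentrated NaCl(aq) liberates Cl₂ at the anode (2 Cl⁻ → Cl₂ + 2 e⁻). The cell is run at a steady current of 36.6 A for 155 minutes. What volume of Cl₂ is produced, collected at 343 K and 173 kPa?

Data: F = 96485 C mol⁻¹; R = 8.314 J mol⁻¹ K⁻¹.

Q = I·t = 36.60 A × 9300.0 s = 340400 C.
n(e⁻) = Q/F = 340400 / 96485 = 3.528 mol.
2 electrons are transferred per Cl₂ molecule, so n(Cl₂) = 3.528 / 2 = 1.764 mol.
V = nRT/P = (1.764 × 8.314 × 343) / (173 × 10³ Pa) = 0.0291 m³ = 29.1 L.

29.1 L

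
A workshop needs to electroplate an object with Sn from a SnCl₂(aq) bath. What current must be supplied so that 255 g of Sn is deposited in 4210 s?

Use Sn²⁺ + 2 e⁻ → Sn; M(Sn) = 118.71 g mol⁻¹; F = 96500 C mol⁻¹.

98.5 A

n(Sn) = 255 / 118.71 = 2.148 mol.
n(e⁻) = 2 × 2.148 = 4.296 mol.
Q = n(e⁻)·F = 4.296 × 96500 = 414600 C.
I = Q/t = 414600 / 4210.0 s = 98.5 A.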